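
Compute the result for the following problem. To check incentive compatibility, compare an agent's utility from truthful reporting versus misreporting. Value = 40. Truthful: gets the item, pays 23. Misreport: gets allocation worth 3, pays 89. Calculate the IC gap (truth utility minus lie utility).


Step 1: U(truth) = value - payment = 40 - 23 = 17
Step 2: U(lie) = allocation - payment = 3 - 89 = -86
Step 3: IC gap = 17 - (-86) = 103

103


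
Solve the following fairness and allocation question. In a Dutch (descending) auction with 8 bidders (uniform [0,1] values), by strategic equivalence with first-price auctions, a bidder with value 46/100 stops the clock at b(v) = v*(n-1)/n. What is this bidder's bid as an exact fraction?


Step 1: Dutch auctions are strategically equivalent to first-price auctions
Step 2: The equilibrium bid is b(v) = v*(n-1)/n
Step 3: b = 23/50 * 7/8
Step 4: b = 161/400

161/400


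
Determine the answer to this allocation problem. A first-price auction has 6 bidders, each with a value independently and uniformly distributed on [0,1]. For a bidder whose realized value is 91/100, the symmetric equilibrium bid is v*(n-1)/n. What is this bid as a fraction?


Step 1: The symmetric BNE bidding function is b(v) = v * (n-1) / n
Step 2: Substitute v = 91/100 and n = 6
Step 3: b = 91/100 * 5/6
Step 4: b = 91/120

91/120


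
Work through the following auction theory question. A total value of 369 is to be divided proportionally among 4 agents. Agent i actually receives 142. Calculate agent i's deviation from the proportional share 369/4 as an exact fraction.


Step 1: Proportional share = 369/4
Step 2: Agent's actual allocation = 142
Step 3: Excess = 142 - 369/4 = 199/4

199/4


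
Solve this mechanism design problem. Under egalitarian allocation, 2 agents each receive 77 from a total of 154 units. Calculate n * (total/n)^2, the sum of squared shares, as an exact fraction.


Step 1: Each agent's share = 154/2 = 77
Step 2: Square of each share = (77)^2 = 5929
Step 3: Sum of squares = 2 * 5929 = 11858

11858


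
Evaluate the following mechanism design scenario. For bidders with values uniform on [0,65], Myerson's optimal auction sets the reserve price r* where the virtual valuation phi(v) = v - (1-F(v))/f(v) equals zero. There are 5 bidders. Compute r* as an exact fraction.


Step 1: For U[0,65], F(v) = v/65 and f(v) = 1/65
Step 2: phi(v) = v - (1 - v/65)/(1/65) = v - (65 - v) = 2v - 65
Step 3: Set phi(r*) = 0: 2r* - 65 = 0
Step 4: r* = 65/2 (the number of bidders n = 5 does not enter)

65/2


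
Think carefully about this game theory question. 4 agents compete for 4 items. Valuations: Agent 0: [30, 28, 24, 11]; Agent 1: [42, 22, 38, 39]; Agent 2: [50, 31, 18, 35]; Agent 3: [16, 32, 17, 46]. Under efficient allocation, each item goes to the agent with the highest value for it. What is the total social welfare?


Step 1: For each item, find the maximum value among all agents.
Step 2: Item 0 -> Agent 2 (value 50)
Step 3: Item 1 -> Agent 3 (value 32)
Step 4: Item 2 -> Agent 1 (value 38)
Step 5: Item 3 -> Agent 3 (value 46)
Step 6: Total welfare = 50 + 32 + 38 + 46 = 166

166


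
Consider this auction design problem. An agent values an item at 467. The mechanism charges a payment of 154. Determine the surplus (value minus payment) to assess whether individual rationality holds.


Step 1: Surplus = value - payment = 467 - 154 = 313
Step 2: IR is satisfied (surplus >= 0)

313


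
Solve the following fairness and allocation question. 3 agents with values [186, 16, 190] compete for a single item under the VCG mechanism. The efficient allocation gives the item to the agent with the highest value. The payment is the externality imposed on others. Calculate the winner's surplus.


Step 1: The winner is the agent with the highest value: agent 2 with value 190
Step 2: Values of other agents: [186, 16]
Step 3: VCG payment = max of others' values = 186
Step 4: Surplus = 190 - 186 = 4

4


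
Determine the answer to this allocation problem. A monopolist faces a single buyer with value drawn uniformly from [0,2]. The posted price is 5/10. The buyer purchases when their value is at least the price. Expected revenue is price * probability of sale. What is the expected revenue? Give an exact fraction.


Step 1: Posted price r = 1/2, value support [0,2]
Step 2: P(v >= r) = (2 - 1/2)/2 = 3/4
Step 3: Expected revenue = r * P(v >= r) = 1/2 * 3/4
Step 4: Revenue = 3/8

3/8


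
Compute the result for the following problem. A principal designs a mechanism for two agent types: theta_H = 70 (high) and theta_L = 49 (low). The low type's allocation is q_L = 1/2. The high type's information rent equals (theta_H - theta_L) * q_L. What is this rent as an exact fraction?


Step 1: theta_H - theta_L = 70 - 49 = 21
Step 2: Information rent = (theta_H - theta_L) * q_L
Step 3: = 21 * 1/2
Step 4: = 21/2

21/2


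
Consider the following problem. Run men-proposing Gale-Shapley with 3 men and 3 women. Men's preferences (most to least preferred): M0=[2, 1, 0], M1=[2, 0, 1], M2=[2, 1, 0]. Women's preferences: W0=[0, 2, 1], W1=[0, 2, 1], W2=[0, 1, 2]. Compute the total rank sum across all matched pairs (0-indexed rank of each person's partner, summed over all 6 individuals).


Step 1: Run Gale-Shapley (men propose, women hold best offer):
  M0 proposes to W2; she accepts
  M1 proposes to W2; rejected
  M1 proposes to W0; she accepts
  M2 proposes to W2; rejected
  M2 proposes to W1; she accepts
Step 2: Final matching: W0-M1, W1-M2, W2-M0
Step 3: 0-indexed ranks (man's rank of his match, then woman's): 1 + 2 + 1 + 1 + 0 + 0
Step 4: Total rank sum = 5

5


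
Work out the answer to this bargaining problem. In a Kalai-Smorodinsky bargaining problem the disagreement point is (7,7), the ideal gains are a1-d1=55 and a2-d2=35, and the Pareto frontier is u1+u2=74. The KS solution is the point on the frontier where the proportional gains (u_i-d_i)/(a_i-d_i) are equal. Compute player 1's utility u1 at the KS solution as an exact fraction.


Step 1: At the KS point, (u1-d1)/r1 = (u2-d2)/r2 = t and u1+u2 = 74
Step 2: u1 = d1 + r1*t and u2 = d2 + r2*t, so (d1 + r1*t) + (d2 + r2*t) = 74
Step 3: t = (74 - 7 - 7)/(55 + 35) = 60/90 = 2/3
Step 4: u1 = d1 + r1*t = 7 + 55 * 2/3 = 131/3
Step 5: (Check: u2 = d2 + r2*t = 91/3; u1+u2 = 131/3 + 91/3 = 74, on the frontier.)

131/3


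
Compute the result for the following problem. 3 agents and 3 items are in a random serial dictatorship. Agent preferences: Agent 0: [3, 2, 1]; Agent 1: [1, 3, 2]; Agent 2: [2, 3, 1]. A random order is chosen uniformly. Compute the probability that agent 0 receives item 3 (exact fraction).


Step 1: Agent 0 wants item 3
Step 2: There are 6 possible orderings of agents
Step 3: In 6 orderings, agent 0 gets item 3
Step 4: Probability = 6/6 = 1

1


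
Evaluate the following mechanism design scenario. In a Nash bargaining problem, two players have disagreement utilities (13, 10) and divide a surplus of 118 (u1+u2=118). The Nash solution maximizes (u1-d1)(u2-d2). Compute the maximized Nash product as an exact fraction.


Step 1: The Nash solution splits surplus symmetrically above the disagreement point
Step 2: u1 = (total + d1 - d2)/2 = (118 + 13 - 10)/2 = 121/2
Step 3: u2 = (total - d1 + d2)/2 = (118 - 13 + 10)/2 = 115/2
Step 4: Nash product = (121/2 - 13) * (115/2 - 10)
Step 5: = 95/2 * 95/2 = 9025/4

9025/4


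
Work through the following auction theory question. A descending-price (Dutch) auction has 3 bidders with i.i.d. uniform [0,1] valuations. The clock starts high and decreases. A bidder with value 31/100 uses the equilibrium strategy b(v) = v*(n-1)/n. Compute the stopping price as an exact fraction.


Step 1: Dutch auctions are strategically equivalent to first-price auctions
Step 2: The equilibrium bid is b(v) = v*(n-1)/n
Step 3: b = 31/100 * 2/3
Step 4: b = 31/150

31/150


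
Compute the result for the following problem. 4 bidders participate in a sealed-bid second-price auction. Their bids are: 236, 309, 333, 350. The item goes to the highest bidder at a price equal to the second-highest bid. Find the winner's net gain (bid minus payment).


Step 1: Sort bids in descending order: 350, 333, 309, 236
Step 2: The winning bid is the highest: 350
Step 3: The payment equals the second-highest bid: 333
Step 4: Surplus = winner's bid - payment = 350 - 333 = 17

17


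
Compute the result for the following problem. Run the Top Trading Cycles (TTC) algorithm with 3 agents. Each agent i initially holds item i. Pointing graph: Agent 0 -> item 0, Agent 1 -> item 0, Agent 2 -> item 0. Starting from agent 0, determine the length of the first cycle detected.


Step 1: Trace the pointer graph from agent 0: 0 -> 0
Step 2: A cycle is detected when we revisit agent 0
Step 3: The cycle is: 0 -> 0
Step 4: Cycle length = 1

1


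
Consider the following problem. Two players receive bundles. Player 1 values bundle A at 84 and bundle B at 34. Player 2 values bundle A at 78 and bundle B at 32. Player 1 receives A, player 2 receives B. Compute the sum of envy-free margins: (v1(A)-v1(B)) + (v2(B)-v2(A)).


Step 1: Player 1's margin = v1(A) - v1(B) = 84 - 34 = 50
Step 2: Player 2's margin = v2(B) - v2(A) = 32 - 78 = -46
Step 3: Total margin = 50 + -46 = 4

4


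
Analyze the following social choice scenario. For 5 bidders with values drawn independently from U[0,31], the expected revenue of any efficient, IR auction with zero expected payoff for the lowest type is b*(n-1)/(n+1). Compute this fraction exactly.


Step 1: By Revenue Equivalence, expected revenue = b*(n-1)/(n+1)
Step 2: Substituting n = 5, b = 31
Step 3: Revenue = 31*(5-1)/(5+1) = 31*4/6
Step 4: Revenue = 124/6 = 62/3

62/3


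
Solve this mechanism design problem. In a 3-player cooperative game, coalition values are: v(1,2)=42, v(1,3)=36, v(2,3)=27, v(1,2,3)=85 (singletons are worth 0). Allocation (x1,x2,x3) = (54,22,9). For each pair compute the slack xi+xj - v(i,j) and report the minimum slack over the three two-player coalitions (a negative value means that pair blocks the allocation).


Step 1: Slack for coalition (1,2): x1+x2 - v12 = 76 - 42 = 34
Step 2: Slack for coalition (1,3): x1+x3 - v13 = 63 - 36 = 27
Step 3: Slack for coalition (2,3): x2+x3 - v23 = 31 - 27 = 4
Step 4: Minimum slack = min(34, 27, 4) = 4, attained by (2,3); no pair can gain by deviating, so the allocation is in the core

4


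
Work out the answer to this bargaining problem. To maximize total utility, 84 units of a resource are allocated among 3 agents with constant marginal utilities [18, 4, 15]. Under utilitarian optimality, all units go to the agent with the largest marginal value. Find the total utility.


Step 1: The marginal utilities are [18, 4, 15]
Step 2: The highest marginal utility is 18
Step 3: All 84 units go to that agent
Step 4: Total utility = 18 * 84 = 1512

1512


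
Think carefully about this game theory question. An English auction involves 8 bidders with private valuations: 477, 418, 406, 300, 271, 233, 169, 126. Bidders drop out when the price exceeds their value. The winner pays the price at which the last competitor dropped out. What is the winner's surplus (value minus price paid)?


Step 1: Identify the highest value: 477
Step 2: Identify the second-highest value: 418
Step 3: The final price = second-highest value = 418
Step 4: Surplus = 477 - 418 = 59

59


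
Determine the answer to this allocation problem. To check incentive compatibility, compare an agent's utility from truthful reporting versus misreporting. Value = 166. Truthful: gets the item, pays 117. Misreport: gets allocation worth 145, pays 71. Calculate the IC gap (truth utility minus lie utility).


Step 1: U(truth) = value - payment = 166 - 117 = 49
Step 2: U(lie) = allocation - payment = 145 - 71 = 74
Step 3: IC gap = 49 - 74 = -25

-25


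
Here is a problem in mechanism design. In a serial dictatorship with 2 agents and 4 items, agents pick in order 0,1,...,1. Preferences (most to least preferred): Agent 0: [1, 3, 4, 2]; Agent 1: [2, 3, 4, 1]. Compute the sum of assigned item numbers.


Step 1: Agent 0 picks item 1
Step 2: Agent 1 picks item 2
Step 3: Sum = 1 + 2 = 3

3


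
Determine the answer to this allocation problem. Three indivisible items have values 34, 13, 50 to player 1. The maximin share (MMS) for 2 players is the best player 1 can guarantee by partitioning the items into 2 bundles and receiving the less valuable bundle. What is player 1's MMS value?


Step 1: Item values = 34, 13, 50
Step 2: Enumerate all 2-bundle partitions and take the smaller bundle:
  Partition 1: {34} vs {13,50} -> bundles 34, 63; min = 34
  Partition 2: {13} vs {34,50} -> bundles 13, 84; min = 13
  Partition 3: {50} vs {34,13} -> bundles 50, 47; min = 47
Step 3: MMS = max(34, 13, 47) = 47

47


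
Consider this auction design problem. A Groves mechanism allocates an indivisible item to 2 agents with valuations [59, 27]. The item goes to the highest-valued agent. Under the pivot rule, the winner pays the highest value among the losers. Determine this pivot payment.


Step 1: The efficient winner is agent 0 with value 59
Step 2: Other agents' values: [27]
Step 3: Pivot payment = max(others) = 27
Step 4: The winner pays 27

27


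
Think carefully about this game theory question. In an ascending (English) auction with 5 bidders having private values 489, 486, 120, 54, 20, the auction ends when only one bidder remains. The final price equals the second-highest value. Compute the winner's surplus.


Step 1: Identify the highest value: 489
Step 2: Identify the second-highest value: 486
Step 3: The final price = second-highest value = 486
Step 4: Surplus = 489 - 486 = 3

3


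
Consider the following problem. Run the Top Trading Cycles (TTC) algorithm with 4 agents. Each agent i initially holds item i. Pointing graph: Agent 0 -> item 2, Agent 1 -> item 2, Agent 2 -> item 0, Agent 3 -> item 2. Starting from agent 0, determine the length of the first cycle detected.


Step 1: Trace the pointer graph from agent 0: 0 -> 2 -> 0
Step 2: A cycle is detected when we revisit agent 0
Step 3: The cycle is: 0 -> 2 -> 0
Step 4: Cycle length = 2

2


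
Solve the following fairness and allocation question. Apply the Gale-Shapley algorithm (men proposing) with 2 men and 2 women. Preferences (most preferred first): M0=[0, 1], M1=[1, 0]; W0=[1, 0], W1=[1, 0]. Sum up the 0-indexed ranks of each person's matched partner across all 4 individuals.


Step 1: Run Gale-Shapley (men propose, women hold best offer):
  M0 proposes to W0; she accepts
  M1 proposes to W1; she accepts
Step 2: Final matching: W0-M0, W1-M1
Step 3: 0-indexed ranks (man's rank of his match, then woman's): 0 + 1 + 0 + 0
Step 4: Total rank sum = 1

1


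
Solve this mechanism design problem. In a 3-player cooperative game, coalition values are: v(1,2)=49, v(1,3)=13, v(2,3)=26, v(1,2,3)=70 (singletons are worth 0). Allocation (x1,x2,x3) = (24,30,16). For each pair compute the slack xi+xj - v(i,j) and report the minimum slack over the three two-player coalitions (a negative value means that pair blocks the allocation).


Step 1: Slack for coalition (1,2): x1+x2 - v12 = 54 - 49 = 5
Step 2: Slack for coalition (1,3): x1+x3 - v13 = 40 - 13 = 27
Step 3: Slack for coalition (2,3): x2+x3 - v23 = 46 - 26 = 20
Step 4: Minimum slack = min(5, 27, 20) = 5, attained by (1,2); no pair can gain by deviating, so the allocation is in the core

5


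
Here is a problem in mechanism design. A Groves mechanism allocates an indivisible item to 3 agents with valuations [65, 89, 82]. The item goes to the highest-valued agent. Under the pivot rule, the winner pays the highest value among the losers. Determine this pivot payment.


Step 1: The efficient winner is agent 1 with value 89
Step 2: Other agents' values: [65, 82]
Step 3: Pivot payment = max(others) = 82
Step 4: The winner pays 82

82


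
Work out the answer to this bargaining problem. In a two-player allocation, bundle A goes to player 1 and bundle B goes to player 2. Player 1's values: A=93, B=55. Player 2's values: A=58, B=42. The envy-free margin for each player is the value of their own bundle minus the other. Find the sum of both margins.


Step 1: Player 1's margin = v1(A) - v1(B) = 93 - 55 = 38
Step 2: Player 2's margin = v2(B) - v2(A) = 42 - 58 = -16
Step 3: Total margin = 38 + -16 = 22

22


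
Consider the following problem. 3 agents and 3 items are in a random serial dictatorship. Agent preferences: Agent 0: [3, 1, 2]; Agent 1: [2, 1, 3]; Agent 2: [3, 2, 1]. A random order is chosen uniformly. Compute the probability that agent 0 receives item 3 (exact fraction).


Step 1: Agent 0 wants item 3
Step 2: There are 6 possible orderings of agents
Step 3: In 3 orderings, agent 0 gets item 3
Step 4: Probability = 3/6 = 1/2

1/2


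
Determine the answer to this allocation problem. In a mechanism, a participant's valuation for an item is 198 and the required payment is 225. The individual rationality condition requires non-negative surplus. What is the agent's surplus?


Step 1: Surplus = value - payment = 198 - 225 = -27
Step 2: IR is violated (surplus < 0)

-27


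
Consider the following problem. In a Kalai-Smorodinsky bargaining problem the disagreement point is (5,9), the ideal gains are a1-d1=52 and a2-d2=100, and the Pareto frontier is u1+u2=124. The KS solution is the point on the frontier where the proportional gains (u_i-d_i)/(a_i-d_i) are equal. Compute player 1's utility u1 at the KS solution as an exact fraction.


Step 1: At the KS point, (u1-d1)/r1 = (u2-d2)/r2 = t and u1+u2 = 124
Step 2: u1 = d1 + r1*t and u2 = d2 + r2*t, so (d1 + r1*t) + (d2 + r2*t) = 124
Step 3: t = (124 - 5 - 9)/(52 + 100) = 110/152 = 55/76
Step 4: u1 = d1 + r1*t = 5 + 52 * 55/76 = 810/19
Step 5: (Check: u2 = d2 + r2*t = 1546/19; u1+u2 = 810/19 + 1546/19 = 124, on the frontier.)

810/19


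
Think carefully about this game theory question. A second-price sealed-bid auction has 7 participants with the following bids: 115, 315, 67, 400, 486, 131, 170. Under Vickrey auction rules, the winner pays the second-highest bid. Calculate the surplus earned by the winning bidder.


Step 1: Sort bids in descending order: 486, 400, 315, 170, 131, 115, 67
Step 2: The winning bid is the highest: 486
Step 3: The payment equals the second-highest bid: 400
Step 4: Surplus = winner's bid - payment = 486 - 400 = 86

86


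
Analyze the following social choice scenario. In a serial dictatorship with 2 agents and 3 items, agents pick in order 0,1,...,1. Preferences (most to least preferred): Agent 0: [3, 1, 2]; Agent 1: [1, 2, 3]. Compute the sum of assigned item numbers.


Step 1: Agent 0 picks item 3
Step 2: Agent 1 picks item 1
Step 3: Sum = 3 + 1 = 4

4


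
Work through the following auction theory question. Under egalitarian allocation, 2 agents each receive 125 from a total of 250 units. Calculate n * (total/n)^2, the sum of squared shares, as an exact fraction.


Step 1: Each agent's share = 250/2 = 125
Step 2: Square of each share = (125)^2 = 15625
Step 3: Sum of squares = 2 * 15625 = 31250

31250


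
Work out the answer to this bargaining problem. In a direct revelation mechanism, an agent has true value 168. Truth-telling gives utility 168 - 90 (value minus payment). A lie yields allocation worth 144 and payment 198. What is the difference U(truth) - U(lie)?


Step 1: U(truth) = value - payment = 168 - 90 = 78
Step 2: U(lie) = allocation - payment = 144 - 198 = -54
Step 3: IC gap = 78 - (-54) = 132

132


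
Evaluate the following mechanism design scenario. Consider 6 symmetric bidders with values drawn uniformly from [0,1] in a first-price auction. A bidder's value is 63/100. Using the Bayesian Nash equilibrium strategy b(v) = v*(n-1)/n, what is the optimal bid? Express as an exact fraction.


Step 1: The symmetric BNE bidding function is b(v) = v * (n-1) / n
Step 2: Substitute v = 63/100 and n = 6
Step 3: b = 63/100 * 5/6
Step 4: b = 21/40

21/40


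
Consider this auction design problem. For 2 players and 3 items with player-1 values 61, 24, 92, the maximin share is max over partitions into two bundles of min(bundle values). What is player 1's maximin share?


Step 1: Item values = 61, 24, 92
Step 2: Enumerate all 2-bundle partitions and take the smaller bundle:
  Partition 1: {61} vs {24,92} -> bundles 61, 116; min = 61
  Partition 2: {24} vs {61,92} -> bundles 24, 153; min = 24
  Partition 3: {92} vs {61,24} -> bundles 92, 85; min = 85
Step 3: MMS = max(61, 24, 85) = 85

85


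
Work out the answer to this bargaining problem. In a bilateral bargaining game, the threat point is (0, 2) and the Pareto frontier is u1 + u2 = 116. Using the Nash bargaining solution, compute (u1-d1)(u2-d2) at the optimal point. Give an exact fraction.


Step 1: The Nash solution splits surplus symmetrically above the disagreement point
Step 2: u1 = (total + d1 - d2)/2 = (116 + 0 - 2)/2 = 57
Step 3: u2 = (total - d1 + d2)/2 = (116 - 0 + 2)/2 = 59
Step 4: Nash product = (57 - 0) * (59 - 2)
Step 5: = 57 * 57 = 3249

3249


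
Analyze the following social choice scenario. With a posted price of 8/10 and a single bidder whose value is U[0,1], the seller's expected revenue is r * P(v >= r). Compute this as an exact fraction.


Step 1: Posted price r = 4/5, value support [0,1]
Step 2: P(v >= r) = (1 - 4/5)/1 = 1/5
Step 3: Expected revenue = r * P(v >= r) = 4/5 * 1/5
Step 4: Revenue = 4/25

4/25


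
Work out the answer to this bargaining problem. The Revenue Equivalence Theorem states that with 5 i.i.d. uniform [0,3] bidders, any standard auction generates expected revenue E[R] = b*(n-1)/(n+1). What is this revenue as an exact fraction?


Step 1: By Revenue Equivalence, expected revenue = b*(n-1)/(n+1)
Step 2: Substituting n = 5, b = 3
Step 3: Revenue = 3*(5-1)/(5+1) = 3*4/6
Step 4: Revenue = 12/6 = 2

2


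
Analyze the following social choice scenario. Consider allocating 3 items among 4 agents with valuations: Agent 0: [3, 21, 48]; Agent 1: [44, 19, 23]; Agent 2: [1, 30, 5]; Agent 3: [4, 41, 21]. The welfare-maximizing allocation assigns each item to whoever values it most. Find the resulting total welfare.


Step 1: For each item, find the maximum value among all agents.
Step 2: Item 0 -> Agent 1 (value 44)
Step 3: Item 1 -> Agent 3 (value 41)
Step 4: Item 2 -> Agent 0 (value 48)
Step 5: Total welfare = 44 + 41 + 48 = 133

133


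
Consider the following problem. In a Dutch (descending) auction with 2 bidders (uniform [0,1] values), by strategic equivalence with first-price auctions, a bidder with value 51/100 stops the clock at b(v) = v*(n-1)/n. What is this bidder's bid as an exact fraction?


Step 1: Dutch auctions are strategically equivalent to first-price auctions
Step 2: The equilibrium bid is b(v) = v*(n-1)/n
Step 3: b = 51/100 * 1/2
Step 4: b = 51/200

51/200


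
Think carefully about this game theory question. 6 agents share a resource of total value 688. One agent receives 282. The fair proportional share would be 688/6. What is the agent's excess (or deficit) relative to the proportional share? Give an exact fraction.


Step 1: Proportional share = 688/6 = 344/3
Step 2: Agent's actual allocation = 282
Step 3: Excess = 282 - 344/3 = 502/3

502/3


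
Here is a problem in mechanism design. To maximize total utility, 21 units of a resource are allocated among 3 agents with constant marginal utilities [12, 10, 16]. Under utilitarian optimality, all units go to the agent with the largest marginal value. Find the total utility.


Step 1: The marginal utilities are [12, 10, 16]
Step 2: The highest marginal utility is 16
Step 3: All 21 units go to that agent
Step 4: Total utility = 16 * 21 = 336

336


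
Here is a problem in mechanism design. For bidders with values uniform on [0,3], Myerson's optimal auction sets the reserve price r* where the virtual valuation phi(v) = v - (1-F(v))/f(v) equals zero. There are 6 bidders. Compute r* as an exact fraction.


Step 1: For U[0,3], F(v) = v/3 and f(v) = 1/3
Step 2: phi(v) = v - (1 - v/3)/(1/3) = v - (3 - v) = 2v - 3
Step 3: Set phi(r*) = 0: 2r* - 3 = 0
Step 4: r* = 3/2 (the number of bidders n = 6 does not enter)

3/2


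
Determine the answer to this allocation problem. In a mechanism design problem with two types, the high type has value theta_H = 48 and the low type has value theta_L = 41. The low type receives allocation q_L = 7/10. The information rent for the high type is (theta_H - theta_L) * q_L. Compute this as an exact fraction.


Step 1: theta_H - theta_L = 48 - 41 = 7
Step 2: Information rent = (theta_H - theta_L) * q_L
Step 3: = 7 * 7/10
Step 4: = 49/10

49/10


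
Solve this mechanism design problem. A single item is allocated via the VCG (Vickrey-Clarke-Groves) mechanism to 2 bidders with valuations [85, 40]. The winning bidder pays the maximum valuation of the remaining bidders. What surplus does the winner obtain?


Step 1: The winner is the agent with the highest value: agent 0 with value 85
Step 2: Values of other agents: [40]
Step 3: VCG payment = max of others' values = 40
Step 4: Surplus = 85 - 40 = 45

45


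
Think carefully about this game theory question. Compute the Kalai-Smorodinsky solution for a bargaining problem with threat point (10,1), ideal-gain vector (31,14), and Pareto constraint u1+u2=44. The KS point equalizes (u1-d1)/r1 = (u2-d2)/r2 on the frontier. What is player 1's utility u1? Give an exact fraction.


Step 1: At the KS point, (u1-d1)/r1 = (u2-d2)/r2 = t and u1+u2 = 44
Step 2: u1 = d1 + r1*t and u2 = d2 + r2*t, so (d1 + r1*t) + (d2 + r2*t) = 44
Step 3: t = (44 - 10 - 1)/(31 + 14) = 33/45 = 11/15
Step 4: u1 = d1 + r1*t = 10 + 31 * 11/15 = 491/15
Step 5: (Check: u2 = d2 + r2*t = 169/15; u1+u2 = 491/15 + 169/15 = 44, on the frontier.)

491/15


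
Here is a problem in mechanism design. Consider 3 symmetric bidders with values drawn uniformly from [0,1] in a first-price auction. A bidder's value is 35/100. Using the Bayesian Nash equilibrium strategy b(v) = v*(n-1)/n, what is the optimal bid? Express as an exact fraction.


Step 1: The symmetric BNE bidding function is b(v) = v * (n-1) / n
Step 2: Substitute v = 7/20 and n = 3
Step 3: b = 7/20 * 2/3
Step 4: b = 7/30

7/30


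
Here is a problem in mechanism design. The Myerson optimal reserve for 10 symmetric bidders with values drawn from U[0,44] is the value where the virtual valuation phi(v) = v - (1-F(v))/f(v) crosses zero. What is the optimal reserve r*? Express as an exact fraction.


Step 1: For U[0,44], F(v) = v/44 and f(v) = 1/44
Step 2: phi(v) = v - (1 - v/44)/(1/44) = v - (44 - v) = 2v - 44
Step 3: Set phi(r*) = 0: 2r* - 44 = 0
Step 4: r* = 44/2 = 22 (the number of bidders n = 10 does not enter)

22


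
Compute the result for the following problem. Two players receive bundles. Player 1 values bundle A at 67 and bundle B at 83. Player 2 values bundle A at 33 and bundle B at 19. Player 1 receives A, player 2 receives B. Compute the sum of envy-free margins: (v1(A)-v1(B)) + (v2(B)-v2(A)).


Step 1: Player 1's margin = v1(A) - v1(B) = 67 - 83 = -16
Step 2: Player 2's margin = v2(B) - v2(A) = 19 - 33 = -14
Step 3: Total margin = -16 + -14 = -30

-30


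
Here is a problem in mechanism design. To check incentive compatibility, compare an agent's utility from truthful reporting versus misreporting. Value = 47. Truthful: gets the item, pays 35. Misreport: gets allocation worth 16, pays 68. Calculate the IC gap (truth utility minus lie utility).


Step 1: U(truth) = value - payment = 47 - 35 = 12
Step 2: U(lie) = allocation - payment = 16 - 68 = -52
Step 3: IC gap = 12 - (-52) = 64

64


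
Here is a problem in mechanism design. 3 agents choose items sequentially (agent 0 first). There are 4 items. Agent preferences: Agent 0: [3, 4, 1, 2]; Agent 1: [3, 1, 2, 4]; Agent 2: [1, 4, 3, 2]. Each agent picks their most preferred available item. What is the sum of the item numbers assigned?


Step 1: Agent 0 picks item 3
Step 2: Agent 1 picks item 1
Step 3: Agent 2 picks item 4
Step 4: Sum = 3 + 1 + 4 = 8

8


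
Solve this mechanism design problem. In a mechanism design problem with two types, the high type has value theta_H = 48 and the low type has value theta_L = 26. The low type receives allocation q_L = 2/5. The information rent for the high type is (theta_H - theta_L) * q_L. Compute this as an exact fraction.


Step 1: theta_H - theta_L = 48 - 26 = 22
Step 2: Information rent = (theta_H - theta_L) * q_L
Step 3: = 22 * 2/5
Step 4: = 44/5

44/5


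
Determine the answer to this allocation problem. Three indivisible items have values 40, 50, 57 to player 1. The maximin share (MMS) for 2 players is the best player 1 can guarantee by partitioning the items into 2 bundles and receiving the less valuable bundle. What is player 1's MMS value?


Step 1: Item values = 40, 50, 57
Step 2: Enumerate all 2-bundle partitions and take the smaller bundle:
  Partition 1: {40} vs {50,57} -> bundles 40, 107; min = 40
  Partition 2: {50} vs {40,57} -> bundles 50, 97; min = 50
  Partition 3: {57} vs {40,50} -> bundles 57, 90; min = 57
Step 3: MMS = max(40, 50, 57) = 57

57


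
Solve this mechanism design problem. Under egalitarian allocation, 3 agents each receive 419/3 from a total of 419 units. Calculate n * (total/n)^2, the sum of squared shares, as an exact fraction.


Step 1: Each agent's share = 419/3
Step 2: Square of each share = (419/3)^2 = 175561/9
Step 3: Sum of squares = 3 * 175561/9 = 175561/3

175561/3


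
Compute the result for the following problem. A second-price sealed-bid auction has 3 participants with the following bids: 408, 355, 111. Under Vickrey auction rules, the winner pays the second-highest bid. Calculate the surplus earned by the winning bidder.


Step 1: Sort bids in descending order: 408, 355, 111
Step 2: The winning bid is the highest: 408
Step 3: The payment equals the second-highest bid: 355
Step 4: Surplus = winner's bid - payment = 408 - 355 = 53

53


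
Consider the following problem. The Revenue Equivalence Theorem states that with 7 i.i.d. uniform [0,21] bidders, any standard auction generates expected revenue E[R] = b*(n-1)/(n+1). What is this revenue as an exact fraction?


Step 1: By Revenue Equivalence, expected revenue = b*(n-1)/(n+1)
Step 2: Substituting n = 7, b = 21
Step 3: Revenue = 21*(7-1)/(7+1) = 21*6/8
Step 4: Revenue = 126/8 = 63/4

63/4


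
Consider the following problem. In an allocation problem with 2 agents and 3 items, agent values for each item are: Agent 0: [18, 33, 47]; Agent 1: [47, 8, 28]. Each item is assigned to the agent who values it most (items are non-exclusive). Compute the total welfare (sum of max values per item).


Step 1: For each item, find the maximum value among all agents.
Step 2: Item 0 -> Agent 1 (value 47)
Step 3: Item 1 -> Agent 0 (value 33)
Step 4: Item 2 -> Agent 0 (value 47)
Step 5: Total welfare = 47 + 33 + 47 = 127

127


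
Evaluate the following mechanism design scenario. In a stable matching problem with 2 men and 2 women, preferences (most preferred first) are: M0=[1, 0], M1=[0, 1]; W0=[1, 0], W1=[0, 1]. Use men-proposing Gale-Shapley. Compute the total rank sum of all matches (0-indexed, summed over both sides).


Step 1: Run Gale-Shapley (men propose, women hold best offer):
  M0 proposes to W1; she accepts
  M1 proposes to W0; she accepts
Step 2: Final matching: W0-M1, W1-M0
Step 3: 0-indexed ranks (man's rank of his match, then woman's): 0 + 0 + 0 + 0
Step 4: Total rank sum = 0

0


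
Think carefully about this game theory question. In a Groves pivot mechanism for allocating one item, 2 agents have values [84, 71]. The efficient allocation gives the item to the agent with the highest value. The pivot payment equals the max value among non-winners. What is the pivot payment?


Step 1: The efficient winner is agent 0 with value 84
Step 2: Other agents' values: [71]
Step 3: Pivot payment = max(others) = 71
Step 4: The winner pays 71

71


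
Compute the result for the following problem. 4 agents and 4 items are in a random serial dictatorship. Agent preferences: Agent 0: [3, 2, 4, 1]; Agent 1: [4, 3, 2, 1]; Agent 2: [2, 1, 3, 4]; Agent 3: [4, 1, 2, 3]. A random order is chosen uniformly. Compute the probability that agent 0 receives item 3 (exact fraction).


Step 1: Agent 0 wants item 3
Step 2: There are 24 possible orderings of agents
Step 3: In 20 orderings, agent 0 gets item 3
Step 4: Probability = 20/24 = 5/6

5/6


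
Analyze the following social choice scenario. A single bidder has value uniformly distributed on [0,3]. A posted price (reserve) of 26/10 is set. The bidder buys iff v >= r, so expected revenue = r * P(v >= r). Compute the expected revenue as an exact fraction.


Step 1: Posted price r = 13/5, value support [0,3]
Step 2: P(v >= r) = (3 - 13/5)/3 = 2/15
Step 3: Expected revenue = r * P(v >= r) = 13/5 * 2/15
Step 4: Revenue = 26/75

26/75


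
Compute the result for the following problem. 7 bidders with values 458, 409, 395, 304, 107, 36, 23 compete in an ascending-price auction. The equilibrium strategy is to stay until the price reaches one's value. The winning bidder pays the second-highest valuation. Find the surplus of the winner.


Step 1: Identify the highest value: 458
Step 2: Identify the second-highest value: 409
Step 3: The final price = second-highest value = 409
Step 4: Surplus = 458 - 409 = 49

49


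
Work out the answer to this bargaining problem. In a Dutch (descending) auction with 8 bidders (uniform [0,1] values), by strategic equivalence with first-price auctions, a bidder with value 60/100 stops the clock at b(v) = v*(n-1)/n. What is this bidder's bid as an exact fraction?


Step 1: Dutch auctions are strategically equivalent to first-price auctions
Step 2: The equilibrium bid is b(v) = v*(n-1)/n
Step 3: b = 3/5 * 7/8
Step 4: b = 21/40

21/40


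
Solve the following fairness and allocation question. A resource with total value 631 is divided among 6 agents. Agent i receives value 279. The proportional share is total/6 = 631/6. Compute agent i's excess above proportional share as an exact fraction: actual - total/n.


Step 1: Proportional share = 631/6
Step 2: Agent's actual allocation = 279
Step 3: Excess = 279 - 631/6 = 1043/6

1043/6


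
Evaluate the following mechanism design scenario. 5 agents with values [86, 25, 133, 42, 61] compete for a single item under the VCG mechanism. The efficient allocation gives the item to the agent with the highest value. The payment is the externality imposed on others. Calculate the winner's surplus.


Step 1: The winner is the agent with the highest value: agent 2 with value 133
Step 2: Values of other agents: [86, 25, 42, 61]
Step 3: VCG payment = max of others' values = 86
Step 4: Surplus = 133 - 86 = 47

47


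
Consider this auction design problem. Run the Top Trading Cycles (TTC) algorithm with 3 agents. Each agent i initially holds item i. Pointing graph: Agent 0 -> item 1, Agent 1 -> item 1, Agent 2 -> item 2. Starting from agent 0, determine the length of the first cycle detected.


Step 1: Trace the pointer graph from agent 0: 0 -> 1 -> 1
Step 2: A cycle is detected when we revisit agent 1
Step 3: The cycle is: 1 -> 1
Step 4: Cycle length = 1

1


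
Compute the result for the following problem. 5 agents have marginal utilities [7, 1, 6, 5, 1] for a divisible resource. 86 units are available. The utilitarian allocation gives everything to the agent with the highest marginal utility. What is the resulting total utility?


Step 1: The marginal utilities are [7, 1, 6, 5, 1]
Step 2: The highest marginal utility is 7
Step 3: All 86 units go to that agent
Step 4: Total utility = 7 * 86 = 602

602


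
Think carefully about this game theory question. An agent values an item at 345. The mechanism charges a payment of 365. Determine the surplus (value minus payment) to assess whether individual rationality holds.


Step 1: Surplus = value - payment = 345 - 365 = -20
Step 2: IR is violated (surplus < 0)

-20


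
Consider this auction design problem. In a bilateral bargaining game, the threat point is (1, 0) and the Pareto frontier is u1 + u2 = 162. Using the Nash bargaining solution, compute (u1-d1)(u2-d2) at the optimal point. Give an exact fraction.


Step 1: The Nash solution splits surplus symmetrically above the disagreement point
Step 2: u1 = (total + d1 - d2)/2 = (162 + 1 - 0)/2 = 163/2
Step 3: u2 = (total - d1 + d2)/2 = (162 - 1 + 0)/2 = 161/2
Step 4: Nash product = (163/2 - 1) * (161/2 - 0)
Step 5: = 161/2 * 161/2 = 25921/4

25921/4


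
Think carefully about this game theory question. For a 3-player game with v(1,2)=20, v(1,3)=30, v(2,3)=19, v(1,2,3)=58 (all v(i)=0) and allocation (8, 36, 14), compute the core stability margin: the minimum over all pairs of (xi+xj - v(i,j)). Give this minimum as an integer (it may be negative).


Step 1: Slack for coalition (1,2): x1+x2 - v12 = 44 - 20 = 24
Step 2: Slack for coalition (1,3): x1+x3 - v13 = 22 - 30 = -8
Step 3: Slack for coalition (2,3): x2+x3 - v23 = 50 - 19 = 31
Step 4: Minimum slack = min(24, -8, 31) = -8, attained by (1,3); coalition (1,3) can block (slack < 0), so the allocation is not in the core

-8


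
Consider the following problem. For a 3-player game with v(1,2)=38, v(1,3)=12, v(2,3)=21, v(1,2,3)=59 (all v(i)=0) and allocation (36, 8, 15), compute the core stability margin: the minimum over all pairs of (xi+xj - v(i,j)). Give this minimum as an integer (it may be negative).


Step 1: Slack for coalition (1,2): x1+x2 - v12 = 44 - 38 = 6
Step 2: Slack for coalition (1,3): x1+x3 - v13 = 51 - 12 = 39
Step 3: Slack for coalition (2,3): x2+x3 - v23 = 23 - 21 = 2
Step 4: Minimum slack = min(6, 39, 2) = 2, attained by (2,3); no pair can gain by deviating, so the allocation is in the core

2


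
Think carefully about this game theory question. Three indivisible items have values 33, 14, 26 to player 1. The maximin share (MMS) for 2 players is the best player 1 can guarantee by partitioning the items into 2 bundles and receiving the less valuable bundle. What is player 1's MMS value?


Step 1: Item values = 33, 14, 26
Step 2: Enumerate all 2-bundle partitions and take the smaller bundle:
  Partition 1: {33} vs {14,26} -> bundles 33, 40; min = 33
  Partition 2: {14} vs {33,26} -> bundles 14, 59; min = 14
  Partition 3: {26} vs {33,14} -> bundles 26, 47; min = 26
Step 3: MMS = max(33, 14, 26) = 33

33


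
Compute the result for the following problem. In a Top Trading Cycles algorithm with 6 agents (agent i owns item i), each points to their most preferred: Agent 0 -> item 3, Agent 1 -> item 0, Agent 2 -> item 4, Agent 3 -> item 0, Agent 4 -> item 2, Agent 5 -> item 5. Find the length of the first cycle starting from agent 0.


Step 1: Trace the pointer graph from agent 0: 0 -> 3 -> 0
Step 2: A cycle is detected when we revisit agent 0
Step 3: The cycle is: 0 -> 3 -> 0
Step 4: Cycle length = 2

2


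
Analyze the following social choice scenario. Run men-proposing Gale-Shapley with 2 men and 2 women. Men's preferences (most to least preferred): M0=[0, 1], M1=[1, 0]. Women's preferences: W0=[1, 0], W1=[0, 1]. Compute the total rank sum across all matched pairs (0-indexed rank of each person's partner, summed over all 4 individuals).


Step 1: Run Gale-Shapley (men propose, women hold best offer):
  M0 proposes to W0; she accepts
  M1 proposes to W1; she accepts
Step 2: Final matching: W0-M0, W1-M1
Step 3: 0-indexed ranks (man's rank of his match, then woman's): 0 + 1 + 0 + 1
Step 4: Total rank sum = 2

2


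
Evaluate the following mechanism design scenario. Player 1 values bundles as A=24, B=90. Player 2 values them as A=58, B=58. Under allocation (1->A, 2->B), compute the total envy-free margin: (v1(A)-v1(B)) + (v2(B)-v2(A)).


Step 1: Player 1's margin = v1(A) - v1(B) = 24 - 90 = -66
Step 2: Player 2's margin = v2(B) - v2(A) = 58 - 58 = 0
Step 3: Total margin = -66 + 0 = -66

-66


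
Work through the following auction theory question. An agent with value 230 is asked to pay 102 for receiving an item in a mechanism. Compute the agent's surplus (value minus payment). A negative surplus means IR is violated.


Step 1: Surplus = value - payment = 230 - 102 = 128
Step 2: IR is satisfied (surplus >= 0)

128
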